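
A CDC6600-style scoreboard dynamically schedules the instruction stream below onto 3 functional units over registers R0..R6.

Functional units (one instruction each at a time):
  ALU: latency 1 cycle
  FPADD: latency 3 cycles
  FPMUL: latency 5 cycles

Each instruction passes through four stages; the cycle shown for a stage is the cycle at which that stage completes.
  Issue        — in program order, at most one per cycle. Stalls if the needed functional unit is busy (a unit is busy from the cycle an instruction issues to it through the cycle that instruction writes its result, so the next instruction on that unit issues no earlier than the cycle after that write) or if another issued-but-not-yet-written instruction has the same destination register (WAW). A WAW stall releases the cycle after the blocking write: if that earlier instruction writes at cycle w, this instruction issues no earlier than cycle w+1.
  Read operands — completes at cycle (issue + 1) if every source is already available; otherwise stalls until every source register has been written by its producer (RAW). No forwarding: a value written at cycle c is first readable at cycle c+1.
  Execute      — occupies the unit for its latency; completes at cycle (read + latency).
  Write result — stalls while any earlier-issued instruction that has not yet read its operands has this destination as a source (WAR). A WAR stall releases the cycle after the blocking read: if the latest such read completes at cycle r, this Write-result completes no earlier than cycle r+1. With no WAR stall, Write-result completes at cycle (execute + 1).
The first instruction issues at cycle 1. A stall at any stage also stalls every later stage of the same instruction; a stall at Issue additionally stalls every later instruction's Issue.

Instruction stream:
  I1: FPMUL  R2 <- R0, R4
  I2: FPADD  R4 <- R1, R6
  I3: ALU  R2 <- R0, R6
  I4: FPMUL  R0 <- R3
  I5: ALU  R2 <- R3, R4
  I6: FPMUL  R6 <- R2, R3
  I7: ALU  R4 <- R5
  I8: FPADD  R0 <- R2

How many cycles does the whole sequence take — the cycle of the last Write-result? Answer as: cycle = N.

cycle = 25

[1] issue I1 (FPMUL)
[2] I1 read-ops · issue I2 (FPADD)
[3] I2 read-ops
[6] I2 finished on FPADD
[7] I1 finished on FPMUL · I2→R4
[8] I1→R2
[9] issue I3 (ALU)
[10] I3 read-ops · issue I4 (FPMUL)
[11] I3 finished on ALU · I4 read-ops
[12] I3→R2
[13] issue I5 (ALU)
[14] I5 read-ops
[15] I5 finished on ALU
[16] I4 finished on FPMUL · I5→R2
[17] I4→R0
[18] issue I6 (FPMUL)
[19] I6 read-ops · issue I7 (ALU)
[20] I7 read-ops · issue I8 (FPADD)
[21] I7 finished on ALU · I8 read-ops
[22] I7→R4
[24] I6 finished on FPMUL · I8 finished on FPADD
[25] I6→R6 · I8→R0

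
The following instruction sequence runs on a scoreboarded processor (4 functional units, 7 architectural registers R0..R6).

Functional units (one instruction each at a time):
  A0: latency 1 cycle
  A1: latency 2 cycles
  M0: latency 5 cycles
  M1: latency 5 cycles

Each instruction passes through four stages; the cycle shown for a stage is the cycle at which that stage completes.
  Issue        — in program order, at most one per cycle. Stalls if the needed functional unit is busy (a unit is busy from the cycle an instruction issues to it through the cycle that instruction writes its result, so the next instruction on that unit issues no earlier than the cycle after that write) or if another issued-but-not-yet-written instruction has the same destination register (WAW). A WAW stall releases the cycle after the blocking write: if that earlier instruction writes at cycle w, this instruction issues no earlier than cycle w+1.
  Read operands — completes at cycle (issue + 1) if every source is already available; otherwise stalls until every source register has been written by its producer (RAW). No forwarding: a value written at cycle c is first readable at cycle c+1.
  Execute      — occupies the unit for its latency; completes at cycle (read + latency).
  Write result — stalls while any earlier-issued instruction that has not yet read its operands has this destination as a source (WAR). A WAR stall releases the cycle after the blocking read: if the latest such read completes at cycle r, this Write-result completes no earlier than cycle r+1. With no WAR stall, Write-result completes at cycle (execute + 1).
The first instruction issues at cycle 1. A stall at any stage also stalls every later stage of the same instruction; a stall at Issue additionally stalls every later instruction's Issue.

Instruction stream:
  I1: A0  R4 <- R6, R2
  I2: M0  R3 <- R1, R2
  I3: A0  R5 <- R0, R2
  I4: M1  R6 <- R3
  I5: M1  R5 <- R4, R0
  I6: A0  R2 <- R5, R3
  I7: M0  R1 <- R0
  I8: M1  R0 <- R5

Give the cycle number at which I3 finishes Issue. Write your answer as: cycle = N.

cycle = 5

cycle 1: issue I1 (A0)
cycle 2: I1 read-ops | issue I2 (M0)
cycle 3: I1 finished on A0 | I2 read-ops
cycle 4: I1→R4
cycle 5: issue I3 (A0)
cycle 6: I3 read-ops | issue I4 (M1)
cycle 7: I3 finished on A0
cycle 8: I2 finished on M0 | I3→R5
cycle 9: I2→R3
cycle 10: I4 read-ops
cycle 15: I4 finished on M1
cycle 16: I4→R6
cycle 17: issue I5 (M1)
cycle 18: I5 read-ops | issue I6 (A0)
cycle 19: issue I7 (M0)
cycle 20: I7 read-ops
cycle 23: I5 finished on M1
cycle 24: I5→R5
cycle 25: I6 read-ops | I7 finished on M0 | issue I8 (M1)
cycle 26: I6 finished on A0 | I7→R1 | I8 read-ops
cycle 27: I6→R2
cycle 31: I8 finished on M1
cycle 32: I8→R0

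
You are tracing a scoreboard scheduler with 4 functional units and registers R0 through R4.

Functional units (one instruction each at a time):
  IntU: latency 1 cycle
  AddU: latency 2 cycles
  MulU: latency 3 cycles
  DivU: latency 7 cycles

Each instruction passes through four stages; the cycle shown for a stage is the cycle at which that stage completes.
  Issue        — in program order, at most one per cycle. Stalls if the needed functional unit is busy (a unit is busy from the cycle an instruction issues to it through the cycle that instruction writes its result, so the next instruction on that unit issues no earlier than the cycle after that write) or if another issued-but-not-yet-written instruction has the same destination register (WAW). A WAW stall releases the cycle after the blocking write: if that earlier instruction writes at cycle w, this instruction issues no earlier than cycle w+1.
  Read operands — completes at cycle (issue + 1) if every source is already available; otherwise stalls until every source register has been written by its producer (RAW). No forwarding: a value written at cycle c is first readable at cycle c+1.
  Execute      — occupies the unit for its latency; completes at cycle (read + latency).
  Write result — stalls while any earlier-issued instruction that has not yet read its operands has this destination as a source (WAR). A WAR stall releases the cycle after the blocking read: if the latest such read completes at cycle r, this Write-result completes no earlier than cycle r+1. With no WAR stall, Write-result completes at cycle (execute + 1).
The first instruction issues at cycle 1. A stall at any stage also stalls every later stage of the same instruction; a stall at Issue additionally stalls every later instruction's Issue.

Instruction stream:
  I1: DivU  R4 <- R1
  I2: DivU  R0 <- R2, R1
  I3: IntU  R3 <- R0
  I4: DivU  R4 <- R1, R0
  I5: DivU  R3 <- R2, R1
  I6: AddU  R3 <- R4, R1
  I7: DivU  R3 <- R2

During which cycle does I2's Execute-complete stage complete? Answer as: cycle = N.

t=1  I1 dispatched to DivU
t=2  I1 operands ready
t=9  I1 complete
t=10  R4←I1
t=11  I2 dispatched to DivU
t=12  I2 operands ready · I3 dispatched to IntU
t=19  I2 complete
t=20  R0←I2
t=21  I3 operands ready · I4 dispatched to DivU
t=22  I3 complete · I4 operands ready
t=23  R3←I3
t=29  I4 complete
t=30  R4←I4
t=31  I5 dispatched to DivU
t=32  I5 operands ready
t=39  I5 complete
t=40  R3←I5
t=41  I6 dispatched to AddU
t=42  I6 operands ready
t=44  I6 complete
t=45  R3←I6
t=46  I7 dispatched to DivU
t=47  I7 operands ready
t=54  I7 complete
t=55  R3←I7

cycle = 19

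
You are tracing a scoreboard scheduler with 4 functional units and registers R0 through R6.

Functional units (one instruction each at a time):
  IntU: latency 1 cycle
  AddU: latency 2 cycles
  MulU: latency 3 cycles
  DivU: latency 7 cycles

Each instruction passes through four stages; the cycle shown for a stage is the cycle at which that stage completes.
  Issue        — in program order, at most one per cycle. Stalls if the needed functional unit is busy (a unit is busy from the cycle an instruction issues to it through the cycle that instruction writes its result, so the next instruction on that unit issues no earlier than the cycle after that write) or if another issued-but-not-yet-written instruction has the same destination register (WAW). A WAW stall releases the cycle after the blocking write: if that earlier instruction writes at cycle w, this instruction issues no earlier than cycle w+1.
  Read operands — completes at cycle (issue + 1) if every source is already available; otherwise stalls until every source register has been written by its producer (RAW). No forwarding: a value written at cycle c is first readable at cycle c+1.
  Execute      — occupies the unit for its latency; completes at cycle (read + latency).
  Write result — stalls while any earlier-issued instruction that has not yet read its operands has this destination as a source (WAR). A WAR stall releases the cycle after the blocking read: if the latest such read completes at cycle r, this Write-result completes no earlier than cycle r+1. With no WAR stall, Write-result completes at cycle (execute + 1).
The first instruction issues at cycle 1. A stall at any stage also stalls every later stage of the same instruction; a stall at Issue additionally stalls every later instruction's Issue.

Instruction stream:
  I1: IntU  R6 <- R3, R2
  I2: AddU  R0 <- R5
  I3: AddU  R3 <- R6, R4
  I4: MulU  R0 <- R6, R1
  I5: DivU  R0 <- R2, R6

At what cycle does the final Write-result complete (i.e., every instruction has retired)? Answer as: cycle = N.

cycle = 23

I1: IS=1 RO=2 EX=3 WR=4
I2: IS=2 RO=3 EX=5 WR=6
I3: IS=7 RO=8 EX=10 WR=11  [struct: AddU busy until I2 writes@6]
I4: IS=8 RO=9 EX=12 WR=13
I5: IS=14 RO=15 EX=22 WR=23  [WAW R0: wait I4 write@13]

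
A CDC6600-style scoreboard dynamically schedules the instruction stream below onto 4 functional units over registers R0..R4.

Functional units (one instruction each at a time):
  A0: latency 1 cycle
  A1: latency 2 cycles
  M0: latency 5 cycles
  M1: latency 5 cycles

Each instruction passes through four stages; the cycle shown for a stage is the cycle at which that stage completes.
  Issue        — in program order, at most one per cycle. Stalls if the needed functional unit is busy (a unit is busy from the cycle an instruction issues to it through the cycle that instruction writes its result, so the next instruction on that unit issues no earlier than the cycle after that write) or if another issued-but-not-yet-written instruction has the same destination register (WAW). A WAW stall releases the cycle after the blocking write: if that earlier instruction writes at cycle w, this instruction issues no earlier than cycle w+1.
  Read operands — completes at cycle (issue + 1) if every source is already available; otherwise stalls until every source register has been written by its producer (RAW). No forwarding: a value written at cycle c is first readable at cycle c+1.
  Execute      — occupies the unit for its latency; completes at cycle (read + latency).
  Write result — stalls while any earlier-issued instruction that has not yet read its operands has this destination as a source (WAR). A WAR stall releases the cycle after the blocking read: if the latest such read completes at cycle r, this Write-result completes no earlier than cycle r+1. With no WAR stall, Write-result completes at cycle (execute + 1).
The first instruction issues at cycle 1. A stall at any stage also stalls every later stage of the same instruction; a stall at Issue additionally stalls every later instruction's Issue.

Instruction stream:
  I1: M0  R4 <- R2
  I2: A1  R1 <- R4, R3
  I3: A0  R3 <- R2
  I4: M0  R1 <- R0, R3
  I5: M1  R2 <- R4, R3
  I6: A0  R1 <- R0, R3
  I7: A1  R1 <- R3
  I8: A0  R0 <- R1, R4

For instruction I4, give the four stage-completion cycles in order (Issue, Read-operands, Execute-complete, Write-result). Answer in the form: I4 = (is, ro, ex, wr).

I4 = (13, 14, 19, 20)

[I1] 1/2/7/8
[I2] 2/9/11/12  (RAW R4: wait I1 write@8)
[I3] 3/4/5/10  (WAR R3: wait I2 read@9)
[I4] 13/14/19/20  (WAW R1: wait I2 write@12)
[I5] 14/15/20/21
[I6] 21/22/23/24  (WAW R1: wait I4 write@20)
[I7] 25/26/28/29  (WAW R1: wait I6 write@24)
[I8] 26/30/31/32  (RAW R1: wait I7 write@29)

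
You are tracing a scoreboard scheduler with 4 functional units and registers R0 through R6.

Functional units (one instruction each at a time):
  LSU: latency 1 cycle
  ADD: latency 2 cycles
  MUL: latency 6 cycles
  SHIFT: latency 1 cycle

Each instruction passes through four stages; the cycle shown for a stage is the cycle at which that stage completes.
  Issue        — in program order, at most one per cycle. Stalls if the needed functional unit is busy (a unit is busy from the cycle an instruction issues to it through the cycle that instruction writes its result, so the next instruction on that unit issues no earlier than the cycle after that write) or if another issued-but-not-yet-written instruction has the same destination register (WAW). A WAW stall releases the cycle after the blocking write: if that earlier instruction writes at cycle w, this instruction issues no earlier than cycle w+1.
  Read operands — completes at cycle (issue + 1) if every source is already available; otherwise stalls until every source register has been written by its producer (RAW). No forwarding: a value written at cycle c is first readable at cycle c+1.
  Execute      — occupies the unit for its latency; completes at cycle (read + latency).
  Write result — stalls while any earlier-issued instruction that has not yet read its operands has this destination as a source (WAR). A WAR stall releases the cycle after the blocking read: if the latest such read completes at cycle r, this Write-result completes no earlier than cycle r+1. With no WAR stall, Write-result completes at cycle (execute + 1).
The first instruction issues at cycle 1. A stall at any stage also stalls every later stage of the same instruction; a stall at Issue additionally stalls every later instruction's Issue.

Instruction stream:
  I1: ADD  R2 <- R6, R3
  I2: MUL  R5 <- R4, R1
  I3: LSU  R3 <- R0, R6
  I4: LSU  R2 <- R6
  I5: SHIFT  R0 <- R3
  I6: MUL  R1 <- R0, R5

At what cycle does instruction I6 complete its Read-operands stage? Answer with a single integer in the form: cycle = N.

t=1  I1 dispatched to ADD
t=2  I1 operands ready; I2 dispatched to MUL
t=3  I2 operands ready; I3 dispatched to LSU
t=4  I1 complete; I3 operands ready
t=5  R2←I1; I3 complete
t=6  R3←I3
t=7  I4 dispatched to LSU
t=8  I4 operands ready; I5 dispatched to SHIFT
t=9  I2 complete; I4 complete; I5 operands ready
t=10  R5←I2; R2←I4; I5 complete
t=11  R0←I5; I6 dispatched to MUL
t=12  I6 operands ready
t=18  I6 complete
t=19  R1←I6

cycle = 12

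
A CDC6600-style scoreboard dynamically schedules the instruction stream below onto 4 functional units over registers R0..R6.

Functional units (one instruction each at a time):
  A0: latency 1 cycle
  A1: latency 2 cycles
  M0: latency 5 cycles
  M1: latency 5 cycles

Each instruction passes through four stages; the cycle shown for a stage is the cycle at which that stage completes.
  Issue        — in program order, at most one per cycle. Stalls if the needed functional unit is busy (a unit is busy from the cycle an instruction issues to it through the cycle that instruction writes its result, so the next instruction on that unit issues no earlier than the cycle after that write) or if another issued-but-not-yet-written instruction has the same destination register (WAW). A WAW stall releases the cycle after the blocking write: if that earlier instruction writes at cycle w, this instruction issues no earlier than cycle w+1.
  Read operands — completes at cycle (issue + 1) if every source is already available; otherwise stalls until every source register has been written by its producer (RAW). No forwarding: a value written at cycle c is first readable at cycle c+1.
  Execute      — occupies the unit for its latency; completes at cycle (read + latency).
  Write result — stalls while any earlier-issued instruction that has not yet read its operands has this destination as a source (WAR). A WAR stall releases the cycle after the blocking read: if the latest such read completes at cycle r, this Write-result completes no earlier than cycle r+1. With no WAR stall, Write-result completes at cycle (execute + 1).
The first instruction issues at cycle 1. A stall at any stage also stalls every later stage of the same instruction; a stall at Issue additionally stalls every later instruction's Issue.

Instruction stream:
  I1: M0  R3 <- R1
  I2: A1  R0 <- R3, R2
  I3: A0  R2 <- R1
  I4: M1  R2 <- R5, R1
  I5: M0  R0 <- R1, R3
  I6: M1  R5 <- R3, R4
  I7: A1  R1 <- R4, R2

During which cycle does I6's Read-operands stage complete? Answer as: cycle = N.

I1: IS=1 RO=2 EX=7 WR=8
I2: IS=2 RO=9 EX=11 WR=12  [RAW R3: wait I1 write@8]
I3: IS=3 RO=4 EX=5 WR=10  [WAR R2: wait I2 read@9]
I4: IS=11 RO=12 EX=17 WR=18  [WAW R2: wait I3 write@10]
I5: IS=13 RO=14 EX=19 WR=20  [WAW R0: wait I2 write@12]
I6: IS=19 RO=20 EX=25 WR=26  [struct: M1 busy until I4 writes@18]
I7: IS=20 RO=21 EX=23 WR=24

cycle = 20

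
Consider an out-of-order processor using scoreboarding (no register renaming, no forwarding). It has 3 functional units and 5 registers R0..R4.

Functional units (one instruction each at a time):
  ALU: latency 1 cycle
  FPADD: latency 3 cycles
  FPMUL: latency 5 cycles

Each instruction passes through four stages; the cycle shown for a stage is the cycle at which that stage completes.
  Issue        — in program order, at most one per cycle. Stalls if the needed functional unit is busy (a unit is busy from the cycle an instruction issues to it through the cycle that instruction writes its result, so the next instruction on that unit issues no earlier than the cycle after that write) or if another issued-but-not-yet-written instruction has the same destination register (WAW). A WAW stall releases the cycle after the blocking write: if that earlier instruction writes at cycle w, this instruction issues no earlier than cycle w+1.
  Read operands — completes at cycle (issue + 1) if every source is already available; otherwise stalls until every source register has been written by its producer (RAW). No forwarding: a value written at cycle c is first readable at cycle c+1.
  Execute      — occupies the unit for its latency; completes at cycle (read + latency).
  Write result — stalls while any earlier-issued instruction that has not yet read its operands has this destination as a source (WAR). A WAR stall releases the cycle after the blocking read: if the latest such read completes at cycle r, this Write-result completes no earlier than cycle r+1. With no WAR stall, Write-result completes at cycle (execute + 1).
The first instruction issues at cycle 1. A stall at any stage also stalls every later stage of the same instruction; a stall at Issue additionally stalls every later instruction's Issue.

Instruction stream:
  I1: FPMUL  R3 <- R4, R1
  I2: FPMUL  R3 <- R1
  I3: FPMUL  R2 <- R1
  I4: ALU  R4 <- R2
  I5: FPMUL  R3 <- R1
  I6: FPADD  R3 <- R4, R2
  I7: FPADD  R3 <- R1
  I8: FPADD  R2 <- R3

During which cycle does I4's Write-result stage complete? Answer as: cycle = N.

I1: IS=1 RO=2 EX=7 WR=8
I2: IS=9 RO=10 EX=15 WR=16  [struct: FPMUL busy until I1 writes@8]
I3: IS=17 RO=18 EX=23 WR=24  [struct: FPMUL busy until I2 writes@16]
I4: IS=18 RO=25 EX=26 WR=27  [RAW R2: wait I3 write@24]
I5: IS=25 RO=26 EX=31 WR=32  [struct: FPMUL busy until I3 writes@24]
I6: IS=33 RO=34 EX=37 WR=38  [WAW R3: wait I5 write@32]
I7: IS=39 RO=40 EX=43 WR=44  [struct: FPADD busy until I6 writes@38]
I8: IS=45 RO=46 EX=49 WR=50  [struct: FPADD busy until I7 writes@44]

cycle = 27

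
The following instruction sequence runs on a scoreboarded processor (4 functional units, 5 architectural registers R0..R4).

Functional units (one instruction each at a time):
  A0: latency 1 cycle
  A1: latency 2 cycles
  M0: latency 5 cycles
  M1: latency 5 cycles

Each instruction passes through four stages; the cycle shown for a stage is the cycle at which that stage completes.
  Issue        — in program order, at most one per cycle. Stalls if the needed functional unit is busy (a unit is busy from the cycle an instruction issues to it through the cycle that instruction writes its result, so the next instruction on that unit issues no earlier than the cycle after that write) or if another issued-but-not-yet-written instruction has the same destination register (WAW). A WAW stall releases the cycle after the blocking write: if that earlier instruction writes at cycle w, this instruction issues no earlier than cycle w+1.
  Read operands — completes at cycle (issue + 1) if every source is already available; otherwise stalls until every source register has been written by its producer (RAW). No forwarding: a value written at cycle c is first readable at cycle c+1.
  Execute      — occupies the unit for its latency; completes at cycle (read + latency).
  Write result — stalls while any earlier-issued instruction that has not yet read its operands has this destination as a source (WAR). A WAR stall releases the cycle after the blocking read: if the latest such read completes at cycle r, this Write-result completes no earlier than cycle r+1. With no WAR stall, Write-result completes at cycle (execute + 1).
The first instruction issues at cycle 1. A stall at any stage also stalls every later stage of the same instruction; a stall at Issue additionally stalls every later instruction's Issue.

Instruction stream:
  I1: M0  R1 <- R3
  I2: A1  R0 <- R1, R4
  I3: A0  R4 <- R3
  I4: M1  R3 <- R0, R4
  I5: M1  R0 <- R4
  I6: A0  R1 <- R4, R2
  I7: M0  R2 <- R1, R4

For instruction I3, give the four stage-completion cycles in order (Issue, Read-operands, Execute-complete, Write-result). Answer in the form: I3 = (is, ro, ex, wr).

I3 = (3, 4, 5, 10)

t=1  I1 dispatched to M0
t=2  I1 operands ready · I2 dispatched to A1
t=3  I3 dispatched to A0
t=4  I3 operands ready · I4 dispatched to M1
t=5  I3 complete
t=7  I1 complete
t=8  R1←I1
t=9  I2 operands ready
t=10  R4←I3
t=11  I2 complete
t=12  R0←I2
t=13  I4 operands ready
t=18  I4 complete
t=19  R3←I4
t=20  I5 dispatched to M1
t=21  I5 operands ready · I6 dispatched to A0
t=22  I6 operands ready · I7 dispatched to M0
t=23  I6 complete
t=24  R1←I6
t=25  I7 operands ready
t=26  I5 complete
t=27  R0←I5
t=30  I7 complete
t=31  R2←I7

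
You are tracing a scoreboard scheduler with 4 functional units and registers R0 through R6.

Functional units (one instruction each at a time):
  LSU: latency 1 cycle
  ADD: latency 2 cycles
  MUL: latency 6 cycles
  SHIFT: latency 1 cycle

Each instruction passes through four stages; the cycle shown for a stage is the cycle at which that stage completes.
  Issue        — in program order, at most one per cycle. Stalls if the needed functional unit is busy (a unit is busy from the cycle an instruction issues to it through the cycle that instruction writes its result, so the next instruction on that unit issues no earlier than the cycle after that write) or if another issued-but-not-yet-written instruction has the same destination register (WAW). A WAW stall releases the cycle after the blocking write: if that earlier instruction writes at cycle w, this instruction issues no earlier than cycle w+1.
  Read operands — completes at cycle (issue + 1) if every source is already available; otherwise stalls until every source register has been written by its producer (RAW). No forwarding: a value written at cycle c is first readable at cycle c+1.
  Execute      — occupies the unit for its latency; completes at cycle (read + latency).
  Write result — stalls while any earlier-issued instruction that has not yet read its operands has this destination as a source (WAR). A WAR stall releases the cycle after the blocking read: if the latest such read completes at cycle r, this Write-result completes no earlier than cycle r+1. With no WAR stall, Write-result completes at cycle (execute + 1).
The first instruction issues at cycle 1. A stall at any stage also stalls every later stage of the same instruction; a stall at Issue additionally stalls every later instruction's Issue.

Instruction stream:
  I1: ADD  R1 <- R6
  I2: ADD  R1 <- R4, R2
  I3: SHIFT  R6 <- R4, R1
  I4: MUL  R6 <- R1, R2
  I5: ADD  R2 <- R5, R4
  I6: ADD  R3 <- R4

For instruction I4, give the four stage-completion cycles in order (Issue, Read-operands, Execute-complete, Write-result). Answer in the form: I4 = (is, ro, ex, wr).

I4 = (14, 15, 21, 22)

[I1] 1/2/4/5
[I2] 6/7/9/10  (struct: ADD busy until I1 writes@5)
[I3] 7/11/12/13  (RAW R1: wait I2 write@10)
[I4] 14/15/21/22  (WAW R6: wait I3 write@13)
[I5] 15/16/18/19
[I6] 20/21/23/24  (struct: ADD busy until I5 writes@19)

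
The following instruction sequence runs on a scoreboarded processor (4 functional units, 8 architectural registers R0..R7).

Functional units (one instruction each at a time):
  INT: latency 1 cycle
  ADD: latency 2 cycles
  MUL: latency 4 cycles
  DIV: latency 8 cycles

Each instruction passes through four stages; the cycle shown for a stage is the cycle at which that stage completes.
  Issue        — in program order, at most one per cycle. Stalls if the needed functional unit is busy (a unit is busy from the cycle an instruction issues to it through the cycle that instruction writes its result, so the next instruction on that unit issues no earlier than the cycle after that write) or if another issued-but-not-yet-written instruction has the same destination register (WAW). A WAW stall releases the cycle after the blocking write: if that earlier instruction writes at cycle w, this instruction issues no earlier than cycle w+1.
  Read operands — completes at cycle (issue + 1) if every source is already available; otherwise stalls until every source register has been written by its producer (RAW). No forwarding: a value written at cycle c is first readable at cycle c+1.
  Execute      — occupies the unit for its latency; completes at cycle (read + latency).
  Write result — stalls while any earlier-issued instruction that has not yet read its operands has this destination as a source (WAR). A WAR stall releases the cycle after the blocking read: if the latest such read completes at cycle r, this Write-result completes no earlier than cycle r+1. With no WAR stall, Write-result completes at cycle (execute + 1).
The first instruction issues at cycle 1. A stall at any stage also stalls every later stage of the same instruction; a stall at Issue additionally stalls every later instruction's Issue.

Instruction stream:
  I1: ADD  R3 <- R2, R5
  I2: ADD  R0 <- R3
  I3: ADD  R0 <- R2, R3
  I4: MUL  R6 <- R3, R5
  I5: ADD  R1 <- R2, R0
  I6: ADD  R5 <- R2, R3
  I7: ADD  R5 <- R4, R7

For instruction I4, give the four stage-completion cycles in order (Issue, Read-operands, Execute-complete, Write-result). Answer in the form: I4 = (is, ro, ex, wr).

[1] issue I1 (ADD)
[2] I1 read-ops
[4] I1 finished on ADD
[5] I1→R3
[6] issue I2 (ADD)
[7] I2 read-ops
[9] I2 finished on ADD
[10] I2→R0
[11] issue I3 (ADD)
[12] I3 read-ops, issue I4 (MUL)
[13] I4 read-ops
[14] I3 finished on ADD
[15] I3→R0
[16] issue I5 (ADD)
[17] I4 finished on MUL, I5 read-ops
[18] I4→R6
[19] I5 finished on ADD
[20] I5→R1
[21] issue I6 (ADD)
[22] I6 read-ops
[24] I6 finished on ADD
[25] I6→R5
[26] issue I7 (ADD)
[27] I7 read-ops
[29] I7 finished on ADD
[30] I7→R5

I4 = (12, 13, 17, 18)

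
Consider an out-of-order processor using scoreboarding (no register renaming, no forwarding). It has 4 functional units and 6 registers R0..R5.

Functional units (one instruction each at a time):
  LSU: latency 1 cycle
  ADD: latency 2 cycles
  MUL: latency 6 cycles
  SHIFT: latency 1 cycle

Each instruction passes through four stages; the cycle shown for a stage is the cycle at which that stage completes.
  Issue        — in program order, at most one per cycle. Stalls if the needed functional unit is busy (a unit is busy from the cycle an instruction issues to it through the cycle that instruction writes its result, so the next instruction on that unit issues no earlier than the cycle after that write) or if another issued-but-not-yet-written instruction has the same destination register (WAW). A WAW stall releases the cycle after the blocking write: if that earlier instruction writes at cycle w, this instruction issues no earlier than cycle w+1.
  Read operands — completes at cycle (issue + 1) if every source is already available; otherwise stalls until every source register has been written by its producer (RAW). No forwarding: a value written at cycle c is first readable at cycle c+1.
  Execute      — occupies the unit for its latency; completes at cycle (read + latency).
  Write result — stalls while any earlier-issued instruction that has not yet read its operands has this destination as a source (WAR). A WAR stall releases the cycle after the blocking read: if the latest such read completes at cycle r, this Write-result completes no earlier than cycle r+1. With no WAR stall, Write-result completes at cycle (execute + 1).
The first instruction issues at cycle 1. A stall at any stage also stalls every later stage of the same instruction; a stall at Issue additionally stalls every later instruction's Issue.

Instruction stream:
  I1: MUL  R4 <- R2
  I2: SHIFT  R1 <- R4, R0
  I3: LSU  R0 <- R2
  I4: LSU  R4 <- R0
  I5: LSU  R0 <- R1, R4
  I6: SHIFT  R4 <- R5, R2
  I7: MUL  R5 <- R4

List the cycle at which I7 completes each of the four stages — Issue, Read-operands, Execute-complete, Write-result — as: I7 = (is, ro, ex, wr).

I1: IS=1 RO=2 EX=8 WR=9
I2: IS=2 RO=10 EX=11 WR=12  [RAW R4: wait I1 write@9]
I3: IS=3 RO=4 EX=5 WR=11  [WAR R0: wait I2 read@10]
I4: IS=12 RO=13 EX=14 WR=15  [struct: LSU busy until I3 writes@11]
I5: IS=16 RO=17 EX=18 WR=19  [struct: LSU busy until I4 writes@15]
I6: IS=17 RO=18 EX=19 WR=20
I7: IS=18 RO=21 EX=27 WR=28  [RAW R4: wait I6 write@20]

I7 = (18, 21, 27, 28)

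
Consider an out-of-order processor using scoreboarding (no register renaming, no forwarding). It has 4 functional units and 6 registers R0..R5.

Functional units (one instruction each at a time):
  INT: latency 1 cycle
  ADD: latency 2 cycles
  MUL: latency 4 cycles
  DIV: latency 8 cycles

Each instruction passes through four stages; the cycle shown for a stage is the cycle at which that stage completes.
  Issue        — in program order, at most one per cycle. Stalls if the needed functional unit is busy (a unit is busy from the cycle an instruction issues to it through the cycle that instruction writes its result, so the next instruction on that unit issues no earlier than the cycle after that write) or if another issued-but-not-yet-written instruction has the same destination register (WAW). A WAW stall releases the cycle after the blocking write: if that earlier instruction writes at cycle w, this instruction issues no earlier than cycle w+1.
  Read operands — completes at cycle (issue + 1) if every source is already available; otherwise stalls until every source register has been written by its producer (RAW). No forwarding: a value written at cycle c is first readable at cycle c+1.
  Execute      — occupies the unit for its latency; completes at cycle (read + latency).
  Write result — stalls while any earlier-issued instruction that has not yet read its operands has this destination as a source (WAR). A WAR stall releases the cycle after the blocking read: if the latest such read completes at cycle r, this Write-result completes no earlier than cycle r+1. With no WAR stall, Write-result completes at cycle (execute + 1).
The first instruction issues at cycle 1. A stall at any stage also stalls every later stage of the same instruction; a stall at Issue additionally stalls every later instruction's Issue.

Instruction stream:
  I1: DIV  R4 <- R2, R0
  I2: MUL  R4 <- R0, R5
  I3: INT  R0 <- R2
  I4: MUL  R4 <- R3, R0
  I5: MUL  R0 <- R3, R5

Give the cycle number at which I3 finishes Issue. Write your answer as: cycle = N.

t=1  I1 dispatched to DIV
t=2  I1 operands ready
t=10  I1 complete
t=11  R4←I1
t=12  I2 dispatched to MUL
t=13  I2 operands ready; I3 dispatched to INT
t=14  I3 operands ready
t=15  I3 complete
t=16  R0←I3
t=17  I2 complete
t=18  R4←I2
t=19  I4 dispatched to MUL
t=20  I4 operands ready
t=24  I4 complete
t=25  R4←I4
t=26  I5 dispatched to MUL
t=27  I5 operands ready
t=31  I5 complete
t=32  R0←I5

cycle = 13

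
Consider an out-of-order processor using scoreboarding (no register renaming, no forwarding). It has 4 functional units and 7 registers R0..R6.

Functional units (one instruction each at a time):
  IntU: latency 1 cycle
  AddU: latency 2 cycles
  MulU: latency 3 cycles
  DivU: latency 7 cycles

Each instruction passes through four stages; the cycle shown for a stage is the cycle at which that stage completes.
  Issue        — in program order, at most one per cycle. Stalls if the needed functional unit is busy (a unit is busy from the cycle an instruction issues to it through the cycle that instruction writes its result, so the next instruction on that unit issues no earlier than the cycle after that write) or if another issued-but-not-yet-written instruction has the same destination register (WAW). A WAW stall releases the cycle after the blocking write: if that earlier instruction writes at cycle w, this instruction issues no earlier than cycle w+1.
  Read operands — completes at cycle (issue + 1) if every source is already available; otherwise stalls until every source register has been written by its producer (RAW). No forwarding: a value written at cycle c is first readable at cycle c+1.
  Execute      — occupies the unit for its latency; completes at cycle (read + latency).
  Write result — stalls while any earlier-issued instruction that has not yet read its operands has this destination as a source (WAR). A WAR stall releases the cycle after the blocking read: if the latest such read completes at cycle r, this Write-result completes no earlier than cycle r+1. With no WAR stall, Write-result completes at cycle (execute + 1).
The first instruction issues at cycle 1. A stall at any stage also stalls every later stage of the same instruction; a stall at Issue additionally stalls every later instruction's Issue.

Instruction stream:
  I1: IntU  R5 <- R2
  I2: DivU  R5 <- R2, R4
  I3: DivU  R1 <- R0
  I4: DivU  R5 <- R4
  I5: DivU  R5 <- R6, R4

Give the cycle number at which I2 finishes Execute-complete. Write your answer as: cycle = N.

I1 -> (1, 2, 3, 4)
I2 -> (5, 6, 13, 14)  // WAW R5: wait I1 write@4
I3 -> (15, 16, 23, 24)  // struct: DivU busy until I2 writes@14
I4 -> (25, 26, 33, 34)  // struct: DivU busy until I3 writes@24
I5 -> (35, 36, 43, 44)  // struct: DivU busy until I4 writes@34

cycle = 13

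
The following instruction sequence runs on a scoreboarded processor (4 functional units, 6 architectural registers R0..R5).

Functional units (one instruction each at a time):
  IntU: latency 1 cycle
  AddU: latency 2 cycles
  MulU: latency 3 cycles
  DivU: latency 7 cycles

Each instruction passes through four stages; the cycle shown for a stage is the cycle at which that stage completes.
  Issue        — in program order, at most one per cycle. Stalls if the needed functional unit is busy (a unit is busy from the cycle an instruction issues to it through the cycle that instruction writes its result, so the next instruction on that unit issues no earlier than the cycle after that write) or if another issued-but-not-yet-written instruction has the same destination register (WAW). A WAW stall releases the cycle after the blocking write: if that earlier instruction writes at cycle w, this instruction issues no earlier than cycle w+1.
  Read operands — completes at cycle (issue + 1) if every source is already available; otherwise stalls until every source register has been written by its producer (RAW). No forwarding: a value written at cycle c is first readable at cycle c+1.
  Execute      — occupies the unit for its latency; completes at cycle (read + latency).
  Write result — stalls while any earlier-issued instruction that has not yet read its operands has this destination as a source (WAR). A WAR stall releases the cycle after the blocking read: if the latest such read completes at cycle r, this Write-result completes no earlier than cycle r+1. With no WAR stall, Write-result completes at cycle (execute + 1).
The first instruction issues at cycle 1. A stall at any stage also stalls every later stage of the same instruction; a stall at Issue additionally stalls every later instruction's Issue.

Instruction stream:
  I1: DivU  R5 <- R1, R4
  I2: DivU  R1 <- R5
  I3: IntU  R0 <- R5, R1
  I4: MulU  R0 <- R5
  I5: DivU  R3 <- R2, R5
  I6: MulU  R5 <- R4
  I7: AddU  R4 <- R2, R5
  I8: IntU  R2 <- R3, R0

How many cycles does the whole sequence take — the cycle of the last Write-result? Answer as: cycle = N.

cycle = 39

cycle 1: issue I1 (DivU)
cycle 2: I1 read-ops
cycle 9: I1 finished on DivU
cycle 10: I1→R5
cycle 11: issue I2 (DivU)
cycle 12: I2 read-ops; issue I3 (IntU)
cycle 19: I2 finished on DivU
cycle 20: I2→R1
cycle 21: I3 read-ops
cycle 22: I3 finished on IntU
cycle 23: I3→R0
cycle 24: issue I4 (MulU)
cycle 25: I4 read-ops; issue I5 (DivU)
cycle 26: I5 read-ops
cycle 28: I4 finished on MulU
cycle 29: I4→R0
cycle 30: issue I6 (MulU)
cycle 31: I6 read-ops; issue I7 (AddU)
cycle 32: issue I8 (IntU)
cycle 33: I5 finished on DivU
cycle 34: I5→R3; I6 finished on MulU
cycle 35: I6→R5; I8 read-ops
cycle 36: I7 read-ops; I8 finished on IntU
cycle 37: I8→R2
cycle 38: I7 finished on AddU
cycle 39: I7→R4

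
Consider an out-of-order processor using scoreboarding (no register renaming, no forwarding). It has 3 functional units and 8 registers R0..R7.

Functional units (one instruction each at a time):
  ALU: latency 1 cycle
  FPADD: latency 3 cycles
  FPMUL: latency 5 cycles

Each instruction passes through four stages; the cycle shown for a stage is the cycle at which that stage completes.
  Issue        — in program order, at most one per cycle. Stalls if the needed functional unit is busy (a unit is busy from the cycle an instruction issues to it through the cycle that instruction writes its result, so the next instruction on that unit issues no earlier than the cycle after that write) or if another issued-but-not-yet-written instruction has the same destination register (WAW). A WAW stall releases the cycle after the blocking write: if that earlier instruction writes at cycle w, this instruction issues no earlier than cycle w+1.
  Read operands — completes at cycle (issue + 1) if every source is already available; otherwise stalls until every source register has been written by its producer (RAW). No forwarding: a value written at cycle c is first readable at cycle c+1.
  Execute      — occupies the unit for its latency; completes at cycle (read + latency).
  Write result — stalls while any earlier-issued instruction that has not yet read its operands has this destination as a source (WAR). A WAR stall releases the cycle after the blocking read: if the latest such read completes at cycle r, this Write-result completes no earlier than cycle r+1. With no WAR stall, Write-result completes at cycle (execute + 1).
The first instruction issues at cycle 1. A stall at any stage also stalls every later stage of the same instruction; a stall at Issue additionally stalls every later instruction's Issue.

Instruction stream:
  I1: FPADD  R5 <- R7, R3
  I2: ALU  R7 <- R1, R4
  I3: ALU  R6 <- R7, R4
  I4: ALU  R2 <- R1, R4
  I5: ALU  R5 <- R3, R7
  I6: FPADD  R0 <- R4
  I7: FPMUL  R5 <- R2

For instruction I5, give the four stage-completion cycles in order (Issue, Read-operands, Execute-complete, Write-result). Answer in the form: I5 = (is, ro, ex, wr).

cycle 1: I1 dispatched to FPADD
cycle 2: I1 operands ready · I2 dispatched to ALU
cycle 3: I2 operands ready
cycle 4: I2 complete
cycle 5: I1 complete · R7←I2
cycle 6: R5←I1 · I3 dispatched to ALU
cycle 7: I3 operands ready
cycle 8: I3 complete
cycle 9: R6←I3
cycle 10: I4 dispatched to ALU
cycle 11: I4 operands ready
cycle 12: I4 complete
cycle 13: R2←I4
cycle 14: I5 dispatched to ALU
cycle 15: I5 operands ready · I6 dispatched to FPADD
cycle 16: I5 complete · I6 operands ready
cycle 17: R5←I5
cycle 18: I7 dispatched to FPMUL
cycle 19: I6 complete · I7 operands ready
cycle 20: R0←I6
cycle 24: I7 complete
cycle 25: R5←I7

I5 = (14, 15, 16, 17)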